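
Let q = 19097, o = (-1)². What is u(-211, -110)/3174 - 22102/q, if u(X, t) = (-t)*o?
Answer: -34025539/30306939 ≈ -1.1227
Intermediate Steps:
o = 1
u(X, t) = -t (u(X, t) = -t*1 = -t)
u(-211, -110)/3174 - 22102/q = -1*(-110)/3174 - 22102/19097 = 110*(1/3174) - 22102*1/19097 = 55/1587 - 22102/19097 = -34025539/30306939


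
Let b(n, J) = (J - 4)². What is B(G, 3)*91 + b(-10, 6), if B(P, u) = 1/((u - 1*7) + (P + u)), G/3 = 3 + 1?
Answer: 135/11 ≈ 12.273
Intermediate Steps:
G = 12 (G = 3*(3 + 1) = 3*4 = 12)
B(P, u) = 1/(-7 + P + 2*u) (B(P, u) = 1/((u - 7) + (P + u)) = 1/((-7 + u) + (P + u)) = 1/(-7 + P + 2*u))
b(n, J) = (-4 + J)²
B(G, 3)*91 + b(-10, 6) = 91/(-7 + 12 + 2*3) + (-4 + 6)² = 91/(-7 + 12 + 6) + 2² = 91/11 + 4 = 135/11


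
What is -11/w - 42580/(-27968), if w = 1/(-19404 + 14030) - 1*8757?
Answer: 501368291843/329044352048 ≈ 1.5237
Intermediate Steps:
w = -47060119/5374 (w = 1/(-5374) - 8757 = -1/5374 - 8757 = -47060119/5374 ≈ -8757.0)
-11/w - 42580/(-27968) = -11/(-47060119/5374) - 42580/(-27968) = -11*(-5374/47060119) - 42580*(-1/27968) = 59114/47060119 + 10645/6992 = 501368291843/329044352048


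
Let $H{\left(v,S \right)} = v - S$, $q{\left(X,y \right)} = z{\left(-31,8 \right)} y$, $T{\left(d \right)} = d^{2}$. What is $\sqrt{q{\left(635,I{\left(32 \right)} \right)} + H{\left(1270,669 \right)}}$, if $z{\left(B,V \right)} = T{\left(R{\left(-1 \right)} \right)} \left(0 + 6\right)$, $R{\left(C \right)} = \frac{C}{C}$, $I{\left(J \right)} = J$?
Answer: $\sqrt{793} \approx 28.16$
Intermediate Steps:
$R{\left(C \right)} = 1$
$z{\left(B,V \right)} = 6$ ($z{\left(B,V \right)} = 1^{2} \left(0 + 6\right) = 1 \cdot 6 = 6$)
$q{\left(X,y \right)} = 6 y$
$\sqrt{q{\left(635,I{\left(32 \right)} \right)} + H{\left(1270,669 \right)}} = \sqrt{6 \cdot 32 + \left(1270 - 669\right)} = \sqrt{192 + \left(1270 - 669\right)} = \sqrt{192 + 601} = \sqrt{793}$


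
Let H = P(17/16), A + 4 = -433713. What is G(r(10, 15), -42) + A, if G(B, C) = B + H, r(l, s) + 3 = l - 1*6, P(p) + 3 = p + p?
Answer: -3469735/8 ≈ -4.3372e+5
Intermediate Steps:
A = -433717 (A = -4 - 433713 = -433717)
P(p) = -3 + 2*p (P(p) = -3 + (p + p) = -3 + 2*p)
H = -7/8 (H = -3 + 2*(17/16) = -3 + 17/8 = -7/8 ≈ -0.87500)
r(l, s) = -9 + l (r(l, s) = -3 + (l - 1*6) = -3 + (l - 6) = -3 + (-6 + l) = -9 + l)
G(B, C) = -7/8 + B (G(B, C) = B - 7/8 = -7/8 + B)
G(r(10, 15), -42) + A = (-7/8 + (-9 + 10)) - 433717 = (-7/8 + 1) - 433717 = ⅛ - 433717 = -3469735/8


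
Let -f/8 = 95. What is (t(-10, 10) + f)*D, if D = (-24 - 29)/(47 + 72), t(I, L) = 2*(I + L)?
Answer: 40280/119 ≈ 338.49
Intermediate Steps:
f = -760 (f = -8*95 = -760)
t(I, L) = 2*I + 2*L
D = -53/119 ≈ -0.44538
(t(-10, 10) + f)*D = ((2*(-10) + 2*10) - 760)*(-53/119) = ((-20 + 20) - 760)*(-53/119) = (0 - 760)*(-53/119) = -760*(-53/119) = 40280/119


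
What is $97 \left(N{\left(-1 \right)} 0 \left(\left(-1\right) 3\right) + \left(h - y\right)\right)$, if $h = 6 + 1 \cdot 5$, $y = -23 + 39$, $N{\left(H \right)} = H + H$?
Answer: $-485$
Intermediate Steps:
$N{\left(H \right)} = 2 H$
$y = 16$
$h = 11$ ($h = 6 + 5 = 11$)
$97 \left(N{\left(-1 \right)} 0 \left(\left(-1\right) 3\right) + \left(h - y\right)\right) = 97 \left(2 \left(-1\right) 0 \left(\left(-1\right) 3\right) + \left(11 - 16\right)\right) = 97 \left(\left(-2\right) 0 \left(-3\right) + \left(11 - 16\right)\right) = 97 \left(0 \left(-3\right) - 5\right) = 97 \left(0 - 5\right) = 97 \left(-5\right) = -485$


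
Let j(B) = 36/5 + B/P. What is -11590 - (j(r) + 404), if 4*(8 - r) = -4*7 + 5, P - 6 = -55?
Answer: -11760901/980 ≈ -12001.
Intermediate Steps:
P = -49 (P = 6 - 55 = -49)
r = 55/4 (r = 8 - (-4*7 + 5)/4 = 8 - (-28 + 5)/4 = 8 - 1/4*(-23) = 8 + 23/4 = 55/4 ≈ 13.750)
j(B) = 36/5 - B/49 (j(B) = 36/5 + B/(-49) = 36*(1/5) + B*(-1/49) = 36/5 - B/49)
-11590 - (j(r) + 404) = -11590 - ((36/5 - 1/49*55/4) + 404) = -11590 - ((36/5 - 55/196) + 404) = -11590 - (6781/980 + 404) = -11590 - 1*402701/980 = -11590 - 402701/980 = -11760901/980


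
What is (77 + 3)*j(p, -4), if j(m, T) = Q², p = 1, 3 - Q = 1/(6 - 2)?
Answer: 605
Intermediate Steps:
Q = 11/4 (Q = 3 - 1/(6 - 2) = 3 - 1/4 = 3 - 1*¼ = 3 - ¼ = 11/4 ≈ 2.7500)
j(m, T) = 121/16 (j(m, T) = (11/4)² = 121/16)
(77 + 3)*j(p, -4) = (77 + 3)*(121/16) = 80*(121/16) = 605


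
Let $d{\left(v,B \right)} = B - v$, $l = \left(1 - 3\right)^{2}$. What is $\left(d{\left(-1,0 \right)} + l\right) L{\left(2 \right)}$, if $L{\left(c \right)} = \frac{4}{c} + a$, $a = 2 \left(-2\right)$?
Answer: $-10$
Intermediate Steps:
$a = -4$
$l = 4$ ($l = \left(-2\right)^{2} = 4$)
$L{\left(c \right)} = -4 + \frac{4}{c}$ ($L{\left(c \right)} = \frac{4}{c} - 4 = -4 + \frac{4}{c}$)
$\left(d{\left(-1,0 \right)} + l\right) L{\left(2 \right)} = \left(\left(0 - -1\right) + 4\right) \left(-4 + \frac{4}{2}\right) = \left(\left(0 + 1\right) + 4\right) \left(-4 + 4 \cdot \frac{1}{2}\right) = \left(1 + 4\right) \left(-4 + 2\right) = 5 \left(-2\right) = -10$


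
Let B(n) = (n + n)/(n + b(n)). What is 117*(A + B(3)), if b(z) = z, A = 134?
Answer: 15795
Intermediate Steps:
B(n) = 1 (B(n) = (n + n)/(n + n) = (2*n)/((2*n)) = (2*n)*(1/(2*n)) = 1)
117*(A + B(3)) = 117*(134 + 1) = 117*135 = 15795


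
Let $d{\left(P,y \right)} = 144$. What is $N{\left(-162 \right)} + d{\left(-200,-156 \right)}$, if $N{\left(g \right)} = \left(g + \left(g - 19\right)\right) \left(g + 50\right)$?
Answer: $38560$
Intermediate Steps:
$N{\left(g \right)} = \left(-19 + 2 g\right) \left(50 + g\right)$ ($N{\left(g \right)} = \left(g + \left(g - 19\right)\right) \left(50 + g\right) = \left(g + \left(-19 + g\right)\right) \left(50 + g\right) = \left(-19 + 2 g\right) \left(50 + g\right)$)
$N{\left(-162 \right)} + d{\left(-200,-156 \right)} = \left(-950 + 2 \left(-162\right)^{2} + 81 \left(-162\right)\right) + 144 = \left(-950 + 2 \cdot 26244 - 13122\right) + 144 = \left(-950 + 52488 - 13122\right) + 144 = 38416 + 144 = 38560$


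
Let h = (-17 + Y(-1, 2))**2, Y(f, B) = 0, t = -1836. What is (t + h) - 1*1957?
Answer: -3504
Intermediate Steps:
h = 289 (h = (-17 + 0)**2 = (-17)**2 = 289)
(t + h) - 1*1957 = (-1836 + 289) - 1*1957 = -1547 - 1957 = -3504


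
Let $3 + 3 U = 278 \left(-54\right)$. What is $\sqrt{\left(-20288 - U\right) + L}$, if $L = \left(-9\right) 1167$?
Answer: $i \sqrt{25786} \approx 160.58 i$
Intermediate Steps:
$U = -5005$ ($U = -1 + \frac{278 \left(-54\right)}{3} = -1 + \frac{1}{3} \left(-15012\right) = -1 - 5004 = -5005$)
$L = -10503$
$\sqrt{\left(-20288 - U\right) + L} = \sqrt{\left(-20288 - -5005\right) - 10503} = \sqrt{\left(-20288 + 5005\right) - 10503} = \sqrt{-15283 - 10503} = \sqrt{-25786} = i \sqrt{25786}$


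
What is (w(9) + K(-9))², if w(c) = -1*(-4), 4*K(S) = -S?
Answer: 625/16 ≈ 39.063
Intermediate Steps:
K(S) = -S/4 (K(S) = (-S)/4 = -S/4)
w(c) = 4
(w(9) + K(-9))² = (4 - ¼*(-9))² = (4 + 9/4)² = (25/4)² = 625/16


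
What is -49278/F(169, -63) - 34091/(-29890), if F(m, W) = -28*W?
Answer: -1201346/44835 ≈ -26.795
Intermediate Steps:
-49278/F(169, -63) - 34091/(-29890) = -49278/((-28*(-63))) - 34091/(-29890) = -49278/1764 - 34091*(-1/29890) = -49278*1/1764 + 34091/29890 = -8213/294 + 34091/29890 = -1201346/44835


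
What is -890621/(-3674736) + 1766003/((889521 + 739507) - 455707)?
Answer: 837175458061/479071657584 ≈ 1.7475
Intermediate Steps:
-890621/(-3674736) + 1766003/((889521 + 739507) - 455707) = -890621*(-1/3674736) + 1766003/(1629028 - 455707) = 890621/3674736 + 1766003/1173321 = 837175458061/479071657584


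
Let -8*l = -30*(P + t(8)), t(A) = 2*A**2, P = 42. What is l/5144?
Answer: 1275/10288 ≈ 0.12393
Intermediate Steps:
l = 1275/2 (l = -(-15)*(42 + 2*8**2)/4 = -(-15)*(42 + 2*64)/4 = -(-15)*(42 + 128)/4 = -(-15)*170/4 = -1/8*(-5100) = 1275/2 ≈ 637.50)
l/5144 = (1275/2)/5144 = (1275/2)*(1/5144) = 1275/10288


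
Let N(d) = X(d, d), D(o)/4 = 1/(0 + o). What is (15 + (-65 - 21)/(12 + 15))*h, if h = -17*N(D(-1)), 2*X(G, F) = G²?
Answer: -43384/27 ≈ -1606.8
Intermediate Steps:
X(G, F) = G²/2
D(o) = 4/o (D(o) = 4/(0 + o) = 4/o)
N(d) = d²/2
h = -136 (h = -17*(4/(-1))²/2 = -17*(4*(-1))²/2 = -17*(-4)²/2 = -17*16/2 = -17*8 = -136)
(15 + (-65 - 21)/(12 + 15))*h = (15 + (-65 - 21)/(12 + 15))*(-136) = (15 - 86/27)*(-136) = (319/27)*(-136) = -43384/27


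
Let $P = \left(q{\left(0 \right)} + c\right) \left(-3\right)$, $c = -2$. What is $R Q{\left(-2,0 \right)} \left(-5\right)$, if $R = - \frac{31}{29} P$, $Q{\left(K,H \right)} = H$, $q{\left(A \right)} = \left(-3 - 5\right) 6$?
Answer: $0$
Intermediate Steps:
$q{\left(A \right)} = -48$ ($q{\left(A \right)} = \left(-8\right) 6 = -48$)
$P = 150$ ($P = \left(-48 - 2\right) \left(-3\right) = \left(-50\right) \left(-3\right) = 150$)
$R = - \frac{4650}{29}$ ($R = - \frac{31}{29} \cdot 150 = \left(-31\right) \frac{1}{29} \cdot 150 = \left(- \frac{31}{29}\right) 150 = - \frac{4650}{29} \approx -160.34$)
$R Q{\left(-2,0 \right)} \left(-5\right) = \left(- \frac{4650}{29}\right) 0 \left(-5\right) = 0 \left(-5\right) = 0$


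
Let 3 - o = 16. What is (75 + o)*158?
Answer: 9796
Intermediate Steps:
o = -13 (o = 3 - 1*16 = 3 - 16 = -13)
(75 + o)*158 = (75 - 13)*158 = 62*158 = 9796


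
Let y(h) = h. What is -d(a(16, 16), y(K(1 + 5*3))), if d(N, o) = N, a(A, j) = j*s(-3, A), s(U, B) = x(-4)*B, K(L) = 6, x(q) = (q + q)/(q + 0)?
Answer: -512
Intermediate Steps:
x(q) = 2 (x(q) = (2*q)/q = 2)
s(U, B) = 2*B
a(A, j) = 2*A*j (a(A, j) = j*(2*A) = 2*A*j)
-d(a(16, 16), y(K(1 + 5*3))) = -2*16*16 = -1*512 = -512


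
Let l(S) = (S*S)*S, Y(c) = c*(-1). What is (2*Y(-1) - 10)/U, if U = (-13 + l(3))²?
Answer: -2/49 ≈ -0.040816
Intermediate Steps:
Y(c) = -c
l(S) = S³ (l(S) = S²*S = S³)
U = 196 (U = (-13 + 3³)² = (-13 + 27)² = 14² = 196)
(2*Y(-1) - 10)/U = (2*(-1*(-1)) - 10)/196 = (2*1 - 10)*(1/196) = (2 - 10)*(1/196) = -8*1/196 = -2/49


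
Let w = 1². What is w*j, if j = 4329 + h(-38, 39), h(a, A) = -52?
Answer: 4277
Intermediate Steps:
w = 1
j = 4277 (j = 4329 - 52 = 4277)
w*j = 1*4277 = 4277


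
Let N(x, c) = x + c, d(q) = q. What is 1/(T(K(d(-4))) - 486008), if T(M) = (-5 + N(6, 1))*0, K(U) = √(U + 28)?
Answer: -1/486008 ≈ -2.0576e-6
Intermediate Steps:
N(x, c) = c + x
K(U) = √(28 + U)
T(M) = 0 (T(M) = (-5 + (1 + 6))*0 = (-5 + 7)*0 = 2*0 = 0)
1/(T(K(d(-4))) - 486008) = 1/(0 - 486008) = 1/(-486008) = -1/486008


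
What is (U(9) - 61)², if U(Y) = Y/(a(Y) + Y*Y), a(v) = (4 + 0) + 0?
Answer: 26790976/7225 ≈ 3708.1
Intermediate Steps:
a(v) = 4 (a(v) = 4 + 0 = 4)
U(Y) = Y/(4 + Y²) (U(Y) = Y/(4 + Y*Y) = Y/(4 + Y²))
(U(9) - 61)² = (9/(4 + 9²) - 61)² = (9/(4 + 81) - 61)² = (9/85 - 61)² = (-5176/85)² = 26790976/7225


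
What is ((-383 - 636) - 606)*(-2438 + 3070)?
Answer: -1027000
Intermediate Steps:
((-383 - 636) - 606)*(-2438 + 3070) = (-1019 - 606)*632 = -1625*632 = -1027000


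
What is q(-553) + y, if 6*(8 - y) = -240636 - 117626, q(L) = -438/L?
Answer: 99074029/1659 ≈ 59719.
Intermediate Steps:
y = 179155/3 (y = 8 - (-240636 - 117626)/6 = 8 - ⅙*(-358262) = 8 + 179131/3 = 179155/3 ≈ 59718.)
q(-553) + y = -438/(-553) + 179155/3 = -438*(-1/553) + 179155/3 = 438/553 + 179155/3 = 99074029/1659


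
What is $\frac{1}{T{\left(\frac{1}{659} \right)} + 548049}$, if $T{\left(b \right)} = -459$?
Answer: $\frac{1}{547590} \approx 1.8262 \cdot 10^{-6}$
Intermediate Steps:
$\frac{1}{T{\left(\frac{1}{659} \right)} + 548049} = \frac{1}{-459 + 548049} = \frac{1}{547590}$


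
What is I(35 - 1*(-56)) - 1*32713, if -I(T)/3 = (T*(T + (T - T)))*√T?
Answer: -32713 - 24843*√91 ≈ -2.6970e+5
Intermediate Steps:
I(T) = -3*T^(5/2) (I(T) = -3*T*(T + (T - T))*√T = -3*T*(T + 0)*√T = -3*T*T*√T = -3*T²*√T = -3*T^(5/2))
I(35 - 1*(-56)) - 1*32713 = -3*(35 - 1*(-56))^(5/2) - 1*32713 = -3*(35 + 56)^(5/2) - 32713 = -24843*√91 - 32713 = -32713 - 24843*√91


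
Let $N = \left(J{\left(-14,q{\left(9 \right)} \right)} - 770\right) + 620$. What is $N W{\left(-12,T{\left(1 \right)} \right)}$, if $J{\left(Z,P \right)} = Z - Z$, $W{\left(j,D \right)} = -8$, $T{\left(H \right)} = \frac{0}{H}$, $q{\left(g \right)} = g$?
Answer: $1200$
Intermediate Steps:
$T{\left(H \right)} = 0$
$J{\left(Z,P \right)} = 0$
$N = -150$ ($N = \left(0 - 770\right) + 620 = -770 + 620 = -150$)
$N W{\left(-12,T{\left(1 \right)} \right)} = \left(-150\right) \left(-8\right) = 1200$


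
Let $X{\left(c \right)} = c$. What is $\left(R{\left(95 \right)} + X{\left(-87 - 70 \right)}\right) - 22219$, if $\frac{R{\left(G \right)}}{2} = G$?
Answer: $-22186$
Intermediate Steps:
$R{\left(G \right)} = 2 G$
$\left(R{\left(95 \right)} + X{\left(-87 - 70 \right)}\right) - 22219 = \left(2 \cdot 95 - 157\right) - 22219 = \left(190 - 157\right) - 22219 = 33 - 22219 = -22186$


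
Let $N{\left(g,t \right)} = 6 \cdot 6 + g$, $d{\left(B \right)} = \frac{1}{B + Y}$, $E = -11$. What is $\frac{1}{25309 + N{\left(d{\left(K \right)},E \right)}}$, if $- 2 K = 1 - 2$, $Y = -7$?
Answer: $\frac{13}{329483} \approx 3.9456 \cdot 10^{-5}$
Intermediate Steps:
$K = \frac{1}{2}$ ($K = - \frac{1 - 2}{2} = \left(- \frac{1}{2}\right) \left(-1\right) = \frac{1}{2} \approx 0.5$)
$d{\left(B \right)} = \frac{1}{-7 + B}$ ($d{\left(B \right)} = \frac{1}{B - 7} = \frac{1}{-7 + B}$)
$N{\left(g,t \right)} = 36 + g$
$\frac{1}{25309 + N{\left(d{\left(K \right)},E \right)}} = \frac{1}{25309 + \left(36 + \frac{1}{-7 + \frac{1}{2}}\right)} = \frac{1}{25309 + \left(36 + \frac{1}{- \frac{13}{2}}\right)} = \frac{1}{25309 + \left(36 - \frac{2}{13}\right)} = \frac{1}{25309 + \frac{466}{13}} = \frac{1}{\frac{329483}{13}} = \frac{13}{329483}$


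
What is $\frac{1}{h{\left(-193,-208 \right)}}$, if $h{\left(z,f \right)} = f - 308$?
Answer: $- \frac{1}{516} \approx -0.001938$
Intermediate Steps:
$h{\left(z,f \right)} = -308 + f$
$\frac{1}{h{\left(-193,-208 \right)}} = \frac{1}{-308 - 208} = \frac{1}{-516} = - \frac{1}{516}$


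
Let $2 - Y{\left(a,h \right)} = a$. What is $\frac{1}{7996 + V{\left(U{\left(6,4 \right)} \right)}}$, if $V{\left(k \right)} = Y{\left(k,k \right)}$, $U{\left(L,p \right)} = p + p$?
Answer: $\frac{1}{7990} \approx 0.00012516$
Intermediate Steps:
$Y{\left(a,h \right)} = 2 - a$
$U{\left(L,p \right)} = 2 p$
$V{\left(k \right)} = 2 - k$
$\frac{1}{7996 + V{\left(U{\left(6,4 \right)} \right)}} = \frac{1}{7996 + \left(2 - 2 \cdot 4\right)} = \frac{1}{7996 + \left(2 - 8\right)} = \frac{1}{7996 - 6} = \frac{1}{7990}$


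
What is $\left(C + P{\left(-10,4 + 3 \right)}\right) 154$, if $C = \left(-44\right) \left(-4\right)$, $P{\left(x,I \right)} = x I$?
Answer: $16324$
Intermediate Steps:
$P{\left(x,I \right)} = I x$
$C = 176$
$\left(C + P{\left(-10,4 + 3 \right)}\right) 154 = \left(176 + \left(4 + 3\right) \left(-10\right)\right) 154 = \left(176 + 7 \left(-10\right)\right) 154 = \left(176 - 70\right) 154 = 106 \cdot 154 = 16324$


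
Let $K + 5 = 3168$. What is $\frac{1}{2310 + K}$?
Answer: $\frac{1}{5473} \approx 0.00018272$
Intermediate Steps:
$K = 3163$ ($K = -5 + 3168 = 3163$)
$\frac{1}{2310 + K} = \frac{1}{2310 + 3163} = \frac{1}{5473}$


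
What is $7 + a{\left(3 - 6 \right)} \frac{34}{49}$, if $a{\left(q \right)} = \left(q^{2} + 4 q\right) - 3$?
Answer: $\frac{139}{49} \approx 2.8367$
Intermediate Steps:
$a{\left(q \right)} = -3 + q^{2} + 4 q$
$7 + a{\left(3 - 6 \right)} \frac{34}{49} = 7 + \left(-3 + \left(3 - 6\right)^{2} + 4 \left(3 - 6\right)\right) \frac{34}{49} = 7 + \left(-3 + \left(3 - 6\right)^{2} + 4 \left(3 - 6\right)\right) 34 \cdot \frac{1}{49} = 7 + \left(-3 + \left(-3\right)^{2} + 4 \left(-3\right)\right) \frac{34}{49} = 7 + \left(-3 + 9 - 12\right) \frac{34}{49} = 7 - \frac{204}{49} = \frac{139}{49}$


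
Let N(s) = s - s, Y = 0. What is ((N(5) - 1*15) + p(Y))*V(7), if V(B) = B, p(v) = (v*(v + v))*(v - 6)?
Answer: -105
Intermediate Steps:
N(s) = 0
p(v) = 2*v²*(-6 + v) (p(v) = (v*(2*v))*(-6 + v) = (2*v²)*(-6 + v) = 2*v²*(-6 + v))
((N(5) - 1*15) + p(Y))*V(7) = ((0 - 1*15) + 2*0²*(-6 + 0))*7 = ((0 - 15) + 2*0*(-6))*7 = (-15 + 0)*7 = -15*7 = -105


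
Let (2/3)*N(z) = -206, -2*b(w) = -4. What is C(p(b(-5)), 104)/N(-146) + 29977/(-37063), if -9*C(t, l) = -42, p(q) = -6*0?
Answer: -28307561/34357401 ≈ -0.82391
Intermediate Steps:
b(w) = 2 (b(w) = -½*(-4) = 2)
p(q) = 0
N(z) = -309 (N(z) = (3/2)*(-206) = -309)
C(t, l) = 14/3 (C(t, l) = -⅑*(-42) = 14/3)
C(p(b(-5)), 104)/N(-146) + 29977/(-37063) = (14/3)/(-309) + 29977/(-37063) = (14/3)*(-1/309) + 29977*(-1/37063) = -14/927 - 29977/37063 = -28307561/34357401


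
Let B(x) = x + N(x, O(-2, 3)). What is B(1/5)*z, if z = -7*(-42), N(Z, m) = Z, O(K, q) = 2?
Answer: 588/5 ≈ 117.60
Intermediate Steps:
B(x) = 2*x (B(x) = x + x = 2*x)
z = 294
B(1/5)*z = (2/5)*294 = 588/5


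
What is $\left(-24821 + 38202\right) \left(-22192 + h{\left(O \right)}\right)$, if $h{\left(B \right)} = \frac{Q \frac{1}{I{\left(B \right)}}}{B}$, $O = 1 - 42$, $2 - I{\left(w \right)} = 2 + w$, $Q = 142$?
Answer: $- \frac{499176786614}{1681} \approx -2.9695 \cdot 10^{8}$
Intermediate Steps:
$I{\left(w \right)} = - w$ ($I{\left(w \right)} = 2 - \left(2 + w\right) = - w$)
$O = -41$ ($O = 1 - 42 = -41$)
$h{\left(B \right)} = - \frac{142}{B^{2}}$ ($h{\left(B \right)} = \frac{142 \frac{1}{\left(-1\right) B}}{B} = \frac{142 \left(- \frac{1}{B}\right)}{B} = \frac{\left(-142\right) \frac{1}{B}}{B} = - \frac{142}{B^{2}}$)
$\left(-24821 + 38202\right) \left(-22192 + h{\left(O \right)}\right) = \left(-24821 + 38202\right) \left(-22192 - \frac{142}{1681}\right) = 13381 \left(-22192 - \frac{142}{1681}\right) = 13381 \left(- \frac{37304894}{1681}\right) = - \frac{499176786614}{1681}$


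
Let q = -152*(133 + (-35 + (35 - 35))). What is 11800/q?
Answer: -1475/1862 ≈ -0.79216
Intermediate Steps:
q = -14896 (q = -152*(133 + (-35 + 0)) = -152*(133 - 35) = -152*98 = -14896)
11800/q = 11800/(-14896) = 11800*(-1/14896) = -1475/1862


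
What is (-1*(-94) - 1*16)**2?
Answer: 6084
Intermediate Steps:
(-1*(-94) - 1*16)**2 = (94 - 16)**2 = 78**2 = 6084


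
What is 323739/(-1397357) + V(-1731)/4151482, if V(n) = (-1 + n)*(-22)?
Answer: -49644297695/223119324349 ≈ -0.22250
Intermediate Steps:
V(n) = 22 - 22*n
323739/(-1397357) + V(-1731)/4151482 = 323739/(-1397357) + (22 - 22*(-1731))/4151482 = 323739*(-1/1397357) + (22 + 38082)*(1/4151482) = -24903/107489 + 38104*(1/4151482) = -24903/107489 + 19052/2075741 = -49644297695/223119324349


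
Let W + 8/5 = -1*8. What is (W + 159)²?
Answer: 558009/25 ≈ 22320.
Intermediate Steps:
W = -48/5 (W = -8/5 - 1*8 = -8/5 - 8 = -48/5 ≈ -9.6000)
(W + 159)² = (-48/5 + 159)² = (747/5)² = 558009/25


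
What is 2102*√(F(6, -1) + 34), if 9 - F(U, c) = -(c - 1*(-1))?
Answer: 2102*√43 ≈ 13784.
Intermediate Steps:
F(U, c) = 10 + c (F(U, c) = 9 - (-1)*(c - 1*(-1)) = 9 - (-1)*(c + 1) = 9 - (-1)*(1 + c) = 9 - (-1 - c) = 9 + (1 + c) = 10 + c)
2102*√(F(6, -1) + 34) = 2102*√((10 - 1) + 34) = 2102*√(9 + 34) = 2102*√43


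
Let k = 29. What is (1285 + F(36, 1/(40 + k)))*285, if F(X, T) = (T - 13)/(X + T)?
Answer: 25994679/71 ≈ 3.6612e+5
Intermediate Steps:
F(X, T) = (-13 + T)/(T + X)
(1285 + F(36, 1/(40 + k)))*285 = (1285 + (-13 + 1/(40 + 29))/(1/(40 + 29) + 36))*285 = (1285 + (-13 + 1/69)/(1/69 + 36))*285 = (1285 - 896/69/(2485/69))*285 = (1285 + (69/2485)*(-896/69))*285 = (1285 - 128/355)*285 = (456047/355)*285 = 25994679/71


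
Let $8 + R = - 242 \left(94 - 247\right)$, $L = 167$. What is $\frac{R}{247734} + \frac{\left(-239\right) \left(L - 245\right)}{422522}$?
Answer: $\frac{5064794156}{26168266287} \approx 0.19355$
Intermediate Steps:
$R = 37018$ ($R = -8 - 242 \left(94 - 247\right) = -8 - -37026 = -8 + 37026 = 37018$)
$\frac{R}{247734} + \frac{\left(-239\right) \left(L - 245\right)}{422522} = \frac{37018}{247734} + \frac{\left(-239\right) \left(167 - 245\right)}{422522} = 37018 \cdot \frac{1}{247734} + \left(-239\right) \left(-78\right) \frac{1}{422522} = \frac{18509}{123867} + 18642 \cdot \frac{1}{422522} = \frac{18509}{123867} + \frac{9321}{211261} = \frac{5064794156}{26168266287}$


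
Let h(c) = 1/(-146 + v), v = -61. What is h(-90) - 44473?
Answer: -9205912/207 ≈ -44473.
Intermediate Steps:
h(c) = -1/207 (h(c) = 1/(-146 - 61) = 1/(-207) = -1/207)
h(-90) - 44473 = -1/207 - 44473 = -9205912/207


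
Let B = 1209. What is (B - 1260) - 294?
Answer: -345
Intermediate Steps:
(B - 1260) - 294 = (1209 - 1260) - 294 = -51 - 294 = -345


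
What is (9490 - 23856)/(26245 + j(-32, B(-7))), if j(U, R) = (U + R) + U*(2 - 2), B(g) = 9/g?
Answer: -50281/91741 ≈ -0.54808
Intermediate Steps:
j(U, R) = R + U (j(U, R) = (R + U) + U*0 = (R + U) + 0 = R + U)
(9490 - 23856)/(26245 + j(-32, B(-7))) = (9490 - 23856)/(26245 + (9/(-7) - 32)) = -14366/(26245 + (9*(-1/7) - 32)) = -14366/(26245 + (-9/7 - 32)) = -14366/(26245 - 233/7) = -14366/183482/7 = -14366*7/183482 = -50281/91741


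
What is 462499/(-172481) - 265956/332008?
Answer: -49856431207/14316267962 ≈ -3.4825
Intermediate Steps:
462499/(-172481) - 265956/332008 = 462499*(-1/172481) - 265956*1/332008 = -462499/172481 - 66489/83002 = -49856431207/14316267962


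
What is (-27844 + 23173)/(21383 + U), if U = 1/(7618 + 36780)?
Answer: -23042562/105484715 ≈ -0.21844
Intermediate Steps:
U = 1/44398 ≈ 2.2524e-5
(-27844 + 23173)/(21383 + U) = (-27844 + 23173)/(21383 + 1/44398) = -4671/949362435/44398 = -4671*44398/949362435 = -23042562/105484715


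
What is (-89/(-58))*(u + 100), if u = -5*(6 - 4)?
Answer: 4005/29 ≈ 138.10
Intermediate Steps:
u = -10 (u = -5*2 = -10)
(-89/(-58))*(u + 100) = (-89/(-58))*(-10 + 100) = -89*(-1/58)*90 = (89/58)*90 = 4005/29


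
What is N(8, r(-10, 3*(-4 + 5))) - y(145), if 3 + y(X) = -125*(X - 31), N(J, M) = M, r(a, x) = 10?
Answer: 14263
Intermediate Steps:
y(X) = 3872 - 125*X (y(X) = -3 - 125*(X - 31) = -3 - 125*(-31 + X) = -3 + (3875 - 125*X) = 3872 - 125*X)
N(8, r(-10, 3*(-4 + 5))) - y(145) = 10 - (3872 - 125*145) = 10 - (3872 - 18125) = 10 - 1*(-14253) = 10 + 14253 = 14263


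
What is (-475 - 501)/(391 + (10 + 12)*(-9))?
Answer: -976/193 ≈ -5.0570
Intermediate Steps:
(-475 - 501)/(391 + (10 + 12)*(-9)) = -976/(391 + 22*(-9)) = -976/(391 - 198) = -976/193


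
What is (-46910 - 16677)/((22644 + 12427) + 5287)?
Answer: -63587/40358 ≈ -1.5756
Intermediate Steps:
(-46910 - 16677)/((22644 + 12427) + 5287) = -63587/(35071 + 5287) = -63587/40358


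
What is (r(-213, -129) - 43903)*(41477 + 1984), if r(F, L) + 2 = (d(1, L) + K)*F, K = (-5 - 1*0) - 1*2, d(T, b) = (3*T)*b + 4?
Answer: 1702150065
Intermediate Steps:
d(T, b) = 4 + 3*T*b (d(T, b) = 3*T*b + 4 = 4 + 3*T*b)
K = -7 (K = (-5 + 0) - 2 = -5 - 2 = -7)
r(F, L) = -2 + F*(-3 + 3*L) (r(F, L) = -2 + ((4 + 3*1*L) - 7)*F = -2 + ((4 + 3*L) - 7)*F = -2 + (-3 + 3*L)*F = -2 + F*(-3 + 3*L))
(r(-213, -129) - 43903)*(41477 + 1984) = ((-2 - 3*(-213) + 3*(-213)*(-129)) - 43903)*(41477 + 1984) = ((-2 + 639 + 82431) - 43903)*43461 = (83068 - 43903)*43461 = 39165*43461 = 1702150065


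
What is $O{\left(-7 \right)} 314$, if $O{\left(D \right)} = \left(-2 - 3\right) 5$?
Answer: $-7850$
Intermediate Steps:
$O{\left(D \right)} = -25$ ($O{\left(D \right)} = \left(-5\right) 5 = -25$)
$O{\left(-7 \right)} 314 = \left(-25\right) 314 = -7850$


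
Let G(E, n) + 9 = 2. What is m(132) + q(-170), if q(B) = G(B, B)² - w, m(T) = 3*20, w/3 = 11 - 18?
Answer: 130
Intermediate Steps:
w = -21 (w = 3*(11 - 18) = 3*(-7) = -21)
G(E, n) = -7 (G(E, n) = -9 + 2 = -7)
m(T) = 60
q(B) = 70 (q(B) = (-7)² - 1*(-21) = 49 + 21 = 70)
m(132) + q(-170) = 60 + 70 = 130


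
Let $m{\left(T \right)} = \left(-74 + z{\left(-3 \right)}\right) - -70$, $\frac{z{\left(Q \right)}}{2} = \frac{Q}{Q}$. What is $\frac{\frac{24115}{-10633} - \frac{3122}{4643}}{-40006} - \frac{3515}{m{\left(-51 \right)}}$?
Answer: $\frac{247940198369109}{141075498151} \approx 1757.5$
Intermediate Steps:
$z{\left(Q \right)} = 2$ ($z{\left(Q \right)} = 2 \frac{Q}{Q} = 2 \cdot 1 = 2$)
$m{\left(T \right)} = -2$ ($m{\left(T \right)} = \left(-74 + 2\right) - -70 = -72 + 70 = -2$)
$\frac{\frac{24115}{-10633} - \frac{3122}{4643}}{-40006} - \frac{3515}{m{\left(-51 \right)}} = \frac{\frac{24115}{-10633} - \frac{3122}{4643}}{-40006} - \frac{3515}{-2} = \left(24115 \left(- \frac{1}{10633}\right) - \frac{3122}{4643}\right) \left(- \frac{1}{40006}\right) - - \frac{3515}{2} = \left(- \frac{3445}{1519} - \frac{3122}{4643}\right) \left(- \frac{1}{40006}\right) + \frac{3515}{2} = \left(- \frac{20737453}{7052717}\right) \left(- \frac{1}{40006}\right) + \frac{3515}{2} = \frac{20737453}{282150996302} + \frac{3515}{2} = \frac{247940198369109}{141075498151}$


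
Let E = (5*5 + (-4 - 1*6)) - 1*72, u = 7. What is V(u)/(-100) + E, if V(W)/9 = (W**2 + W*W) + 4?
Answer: -3309/50 ≈ -66.180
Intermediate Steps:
V(W) = 36 + 18*W**2 (V(W) = 9*((W**2 + W*W) + 4) = 9*((W**2 + W**2) + 4) = 9*(2*W**2 + 4) = 9*(4 + 2*W**2) = 36 + 18*W**2)
E = -57 (E = (25 + (-4 - 6)) - 72 = (25 - 10) - 72 = 15 - 72 = -57)
V(u)/(-100) + E = (36 + 18*7**2)/(-100) - 57 = -(36 + 18*49)/100 - 57 = -(36 + 882)/100 - 57 = -1/100*918 - 57 = -459/50 - 57 = -3309/50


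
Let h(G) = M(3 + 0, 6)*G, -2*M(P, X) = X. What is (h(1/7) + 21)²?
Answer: 20736/49 ≈ 423.18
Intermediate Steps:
M(P, X) = -X/2
h(G) = -3*G (h(G) = (-½*6)*G = -3*G)
(h(1/7) + 21)² = (-3/7 + 21)² = (144/7)² = 20736/49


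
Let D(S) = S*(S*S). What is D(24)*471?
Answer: 6511104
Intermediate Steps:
D(S) = S³ (D(S) = S*S² = S³)
D(24)*471 = 24³*471 = 13824*471 = 6511104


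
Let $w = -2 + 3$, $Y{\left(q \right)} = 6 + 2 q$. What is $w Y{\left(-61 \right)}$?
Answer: $-116$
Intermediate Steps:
$w = 1$
$w Y{\left(-61 \right)} = 1 \left(6 + 2 \left(-61\right)\right) = 1 \left(6 - 122\right) = 1 \left(-116\right) = -116$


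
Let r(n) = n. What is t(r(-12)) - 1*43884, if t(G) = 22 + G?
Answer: -43874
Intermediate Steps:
t(r(-12)) - 1*43884 = (22 - 12) - 1*43884 = 10 - 43884 = -43874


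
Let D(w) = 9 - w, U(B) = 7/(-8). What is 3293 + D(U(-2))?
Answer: 26423/8 ≈ 3302.9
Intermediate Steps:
U(B) = -7/8 (U(B) = 7*(-⅛) = -7/8)
3293 + D(U(-2)) = 3293 + (9 - 1*(-7/8)) = 3293 + (9 + 7/8) = 3293 + 79/8 = 26423/8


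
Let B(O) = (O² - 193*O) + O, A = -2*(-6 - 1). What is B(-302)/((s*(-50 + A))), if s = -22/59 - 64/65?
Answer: 7528105/2466 ≈ 3052.8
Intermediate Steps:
s = -5206/3835 (s = -22*1/59 - 64*1/65 = -22/59 - 64/65 = -5206/3835 ≈ -1.3575)
A = 14 (A = -2*(-7) = 14)
B(O) = O² - 192*O
B(-302)/((s*(-50 + A))) = (-302*(-192 - 302))/((-5206*(-50 + 14)/3835)) = (-302*(-494))/((-5206/3835*(-36))) = 149188/(187416/3835) = 149188*(3835/187416) = 7528105/2466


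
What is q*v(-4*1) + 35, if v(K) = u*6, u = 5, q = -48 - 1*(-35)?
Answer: -355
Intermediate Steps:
q = -13 (q = -48 + 35 = -13)
v(K) = 30 (v(K) = 5*6 = 30)
q*v(-4*1) + 35 = -13*30 + 35 = -390 + 35 = -355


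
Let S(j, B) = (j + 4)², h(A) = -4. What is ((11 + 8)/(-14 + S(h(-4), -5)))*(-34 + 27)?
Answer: 19/2 ≈ 9.5000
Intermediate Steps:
S(j, B) = (4 + j)²
((11 + 8)/(-14 + S(h(-4), -5)))*(-34 + 27) = ((11 + 8)/(-14 + (4 - 4)²))*(-34 + 27) = (19/(-14 + 0²))*(-7) = (19/(-14 + 0))*(-7) = (19/(-14))*(-7) = (19*(-1/14))*(-7) = -19/14*(-7) = 19/2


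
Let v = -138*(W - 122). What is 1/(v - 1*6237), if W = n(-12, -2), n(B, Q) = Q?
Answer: 1/10875 ≈ 9.1954e-5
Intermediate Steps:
W = -2
v = 17112 (v = -138*(-2 - 122) = -138*(-124) = 17112)
1/(v - 1*6237) = 1/(17112 - 1*6237) = 1/(17112 - 6237) = 1/10875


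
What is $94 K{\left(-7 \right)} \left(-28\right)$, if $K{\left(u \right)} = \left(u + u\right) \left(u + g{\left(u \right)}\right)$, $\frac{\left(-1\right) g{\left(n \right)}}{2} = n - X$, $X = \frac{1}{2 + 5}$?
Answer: $268464$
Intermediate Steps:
$X = \frac{1}{7} \approx 0.14286$
$g{\left(n \right)} = \frac{2}{7} - 2 n$ ($g{\left(n \right)} = - 2 \left(n - \frac{1}{7}\right) = - 2 \left(- \frac{1}{7} + n\right) = \frac{2}{7} - 2 n$)
$K{\left(u \right)} = 2 u \left(\frac{2}{7} - u\right)$ ($K{\left(u \right)} = \left(u + u\right) \left(u - \left(- \frac{2}{7} + 2 u\right)\right) = 2 u \left(\frac{2}{7} - u\right)$)
$94 K{\left(-7 \right)} \left(-28\right) = 94 \cdot \frac{2}{7} \left(-7\right) \left(2 - -49\right) \left(-28\right) = 94 \cdot \frac{2}{7} \left(-7\right) \left(2 + 49\right) \left(-28\right) = 94 \cdot \frac{2}{7} \left(-7\right) 51 \left(-28\right) = 94 \left(-102\right) \left(-28\right) = \left(-9588\right) \left(-28\right) = 268464$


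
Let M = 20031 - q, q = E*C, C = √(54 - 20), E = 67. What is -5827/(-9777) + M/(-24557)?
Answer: -52749448/240093789 + 67*√34/24557 ≈ -0.20379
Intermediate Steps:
C = √34 ≈ 5.8309
q = 67*√34 ≈ 390.67
M = 20031 - 67*√34 ≈ 19640.
-5827/(-9777) + M/(-24557) = -5827/(-9777) + (20031 - 67*√34)/(-24557) = -5827*(-1/9777) + (20031 - 67*√34)*(-1/24557) = 5827/9777 + (-20031/24557 + 67*√34/24557) = -52749448/240093789 + 67*√34/24557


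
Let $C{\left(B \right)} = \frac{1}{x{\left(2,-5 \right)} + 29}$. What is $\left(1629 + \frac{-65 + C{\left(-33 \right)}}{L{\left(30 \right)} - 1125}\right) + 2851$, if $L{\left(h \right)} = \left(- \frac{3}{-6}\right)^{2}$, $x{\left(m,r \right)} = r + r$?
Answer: $\frac{382959816}{85481} \approx 4480.1$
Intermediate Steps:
$x{\left(m,r \right)} = 2 r$
$L{\left(h \right)} = \frac{1}{4}$ ($L{\left(h \right)} = \left(\left(-3\right) \left(- \frac{1}{6}\right)\right)^{2} = \left(\frac{1}{2}\right)^{2} = \frac{1}{4}$)
$C{\left(B \right)} = \frac{1}{19}$ ($C{\left(B \right)} = \frac{1}{2 \left(-5\right) + 29} = \frac{1}{-10 + 29} = \frac{1}{19}$)
$\left(1629 + \frac{-65 + C{\left(-33 \right)}}{L{\left(30 \right)} - 1125}\right) + 2851 = \left(1629 + \frac{-65 + \frac{1}{19}}{\frac{1}{4} - 1125}\right) + 2851 = \left(1629 - \frac{1234}{19 \left(- \frac{4499}{4}\right)}\right) + 2851 = \left(1629 - - \frac{4936}{85481}\right) + 2851 = \left(1629 + \frac{4936}{85481}\right) + 2851 = \frac{139253485}{85481} + 2851 = \frac{382959816}{85481}$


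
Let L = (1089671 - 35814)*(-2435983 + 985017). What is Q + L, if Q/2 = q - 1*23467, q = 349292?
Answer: -1529110024212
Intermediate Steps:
L = -1529110675862 (L = 1053857*(-1450966) = -1529110675862)
Q = 651650 (Q = 2*(349292 - 1*23467) = 2*(349292 - 23467) = 2*325825 = 651650)
Q + L = 651650 - 1529110675862 = -1529110024212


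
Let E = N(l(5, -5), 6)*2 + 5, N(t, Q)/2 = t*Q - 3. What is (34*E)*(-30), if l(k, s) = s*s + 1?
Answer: -629340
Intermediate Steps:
l(k, s) = 1 + s**2 (l(k, s) = s**2 + 1 = 1 + s**2)
N(t, Q) = -6 + 2*Q*t (N(t, Q) = 2*(t*Q - 3) = 2*(Q*t - 3) = 2*(-3 + Q*t) = -6 + 2*Q*t)
E = 617 (E = (-6 + 2*6*(1 + (-5)**2))*2 + 5 = (-6 + 2*6*(1 + 25))*2 + 5 = (-6 + 2*6*26)*2 + 5 = (-6 + 312)*2 + 5 = 306*2 + 5 = 612 + 5 = 617)
(34*E)*(-30) = (34*617)*(-30) = 20978*(-30) = -629340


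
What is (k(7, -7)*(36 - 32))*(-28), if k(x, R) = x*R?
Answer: 5488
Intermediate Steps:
k(x, R) = R*x
(k(7, -7)*(36 - 32))*(-28) = ((-7*7)*(36 - 32))*(-28) = -49*4*(-28) = -196*(-28) = 5488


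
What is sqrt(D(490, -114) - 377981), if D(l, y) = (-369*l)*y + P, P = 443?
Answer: sqrt(20234802) ≈ 4498.3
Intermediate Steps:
D(l, y) = 443 - 369*l*y (D(l, y) = (-369*l)*y + 443 = -369*l*y + 443 = 443 - 369*l*y)
sqrt(D(490, -114) - 377981) = sqrt((443 - 369*490*(-114)) - 377981) = sqrt((443 + 20612340) - 377981) = sqrt(20612783 - 377981) = sqrt(20234802)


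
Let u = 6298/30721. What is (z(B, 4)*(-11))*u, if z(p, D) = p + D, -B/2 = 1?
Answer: -138556/30721 ≈ -4.5101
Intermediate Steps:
B = -2 (B = -2*1 = -2)
z(p, D) = D + p
u = 6298/30721 (u = 6298*(1/30721) = 6298/30721 ≈ 0.20501)
(z(B, 4)*(-11))*u = ((4 - 2)*(-11))*(6298/30721) = (2*(-11))*(6298/30721) = -22*6298/30721 = -138556/30721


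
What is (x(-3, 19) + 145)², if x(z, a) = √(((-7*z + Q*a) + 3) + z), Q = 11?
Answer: (145 + √230)² ≈ 25653.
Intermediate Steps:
x(z, a) = √(3 - 6*z + 11*a) (x(z, a) = √(((-7*z + 11*a) + 3) + z) = √((3 - 7*z + 11*a) + z) = √(3 - 6*z + 11*a))
(x(-3, 19) + 145)² = (√(3 - 6*(-3) + 11*19) + 145)² = (√(3 + 18 + 209) + 145)² = (√230 + 145)² = (145 + √230)²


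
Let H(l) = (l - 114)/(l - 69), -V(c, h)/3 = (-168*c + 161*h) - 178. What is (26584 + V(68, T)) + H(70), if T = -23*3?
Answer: 94673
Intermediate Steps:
T = -69
V(c, h) = 534 - 483*h + 504*c (V(c, h) = -3*((-168*c + 161*h) - 178) = -3*(-178 - 168*c + 161*h) = 534 - 483*h + 504*c)
H(l) = (-114 + l)/(-69 + l)
(26584 + V(68, T)) + H(70) = (26584 + (534 - 483*(-69) + 504*68)) + (-114 + 70)/(-69 + 70) = (26584 + (534 + 33327 + 34272)) - 44/1 = (26584 + 68133) + 1*(-44) = 94717 - 44 = 94673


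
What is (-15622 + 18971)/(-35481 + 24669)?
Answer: -197/636 ≈ -0.30975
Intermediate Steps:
(-15622 + 18971)/(-35481 + 24669) = 3349/(-10812) = 3349*(-1/10812) = -197/636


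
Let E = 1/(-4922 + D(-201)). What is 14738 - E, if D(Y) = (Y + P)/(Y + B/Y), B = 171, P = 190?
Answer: 981026008082/66564391 ≈ 14738.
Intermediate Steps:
D(Y) = (190 + Y)/(Y + 171/Y) (D(Y) = (Y + 190)/(Y + 171/Y) = (190 + Y)/(Y + 171/Y))
E = -13524/66564391 (E = 1/(-4922 - 201*(190 - 201)/(171 + (-201)²)) = 1/(-4922 - 201*(-11)/(171 + 40401)) = 1/(-4922 - 201*(-11)/40572) = 1/(-4922 - 201*1/40572*(-11)) = 1/(-4922 + 737/13524) = 1/(-66564391/13524) = -13524/66564391 ≈ -0.00020317)
14738 - E = 14738 - 1*(-13524/66564391) = 14738 + 13524/66564391 = 981026008082/66564391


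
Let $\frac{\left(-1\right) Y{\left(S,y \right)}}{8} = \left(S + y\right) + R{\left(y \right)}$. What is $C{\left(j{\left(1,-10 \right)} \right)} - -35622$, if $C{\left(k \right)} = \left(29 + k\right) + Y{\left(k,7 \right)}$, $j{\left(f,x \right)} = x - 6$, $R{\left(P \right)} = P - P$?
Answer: $35707$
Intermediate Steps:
$R{\left(P \right)} = 0$
$Y{\left(S,y \right)} = - 8 S - 8 y$ ($Y{\left(S,y \right)} = - 8 \left(\left(S + y\right) + 0\right) = - 8 \left(S + y\right) = - 8 S - 8 y$)
$j{\left(f,x \right)} = -6 + x$
$C{\left(k \right)} = -27 - 7 k$ ($C{\left(k \right)} = \left(29 + k\right) - \left(56 + 8 k\right) = -27 - 7 k$)
$C{\left(j{\left(1,-10 \right)} \right)} - -35622 = \left(-27 - 7 \left(-6 - 10\right)\right) - -35622 = \left(-27 - -112\right) + 35622 = \left(-27 + 112\right) + 35622 = 85 + 35622 = 35707$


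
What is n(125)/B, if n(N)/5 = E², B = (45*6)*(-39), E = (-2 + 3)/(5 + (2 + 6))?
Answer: -1/355914 ≈ -2.8097e-6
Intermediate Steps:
E = 1/13 (E = 1/(5 + 8) = 1/13 ≈ 0.076923)
B = -10530 (B = 270*(-39) = -10530)
n(N) = 5/169 (n(N) = 5*(1/13)² = 5*(1/169) = 5/169)
n(125)/B = (5/169)/(-10530) = (5/169)*(-1/10530) = -1/355914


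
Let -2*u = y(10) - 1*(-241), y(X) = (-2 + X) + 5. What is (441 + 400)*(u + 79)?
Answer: -40368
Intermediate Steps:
y(X) = 3 + X
u = -127 (u = -((3 + 10) - 1*(-241))/2 = -(13 + 241)/2 = -½*254 = -127)
(441 + 400)*(u + 79) = (441 + 400)*(-127 + 79) = 841*(-48) = -40368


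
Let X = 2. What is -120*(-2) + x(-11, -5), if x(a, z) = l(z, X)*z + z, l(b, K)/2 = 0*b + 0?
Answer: 235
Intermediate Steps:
l(b, K) = 0 (l(b, K) = 2*(0*b + 0) = 2*(0 + 0) = 2*0 = 0)
x(a, z) = z (x(a, z) = 0*z + z = 0 + z = z)
-120*(-2) + x(-11, -5) = -120*(-2) - 5 = 240 - 5 = 235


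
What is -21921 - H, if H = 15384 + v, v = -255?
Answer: -37050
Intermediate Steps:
H = 15129 (H = 15384 - 255 = 15129)
-21921 - H = -21921 - 1*15129 = -21921 - 15129 = -37050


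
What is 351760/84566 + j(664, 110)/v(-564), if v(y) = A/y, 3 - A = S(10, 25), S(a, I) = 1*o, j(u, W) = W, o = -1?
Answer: -655633450/42283 ≈ -15506.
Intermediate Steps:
S(a, I) = -1 (S(a, I) = 1*(-1) = -1)
A = 4 (A = 3 - 1*(-1) = 3 + 1 = 4)
v(y) = 4/y
351760/84566 + j(664, 110)/v(-564) = 351760/84566 + 110/((4/(-564))) = 351760*(1/84566) + 110/((4*(-1/564))) = 175880/42283 + 110/(-1/141) = 175880/42283 + 110*(-141) = 175880/42283 - 15510 = -655633450/42283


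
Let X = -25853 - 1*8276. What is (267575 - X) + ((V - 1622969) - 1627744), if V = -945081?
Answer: -3894090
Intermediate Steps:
X = -34129 (X = -25853 - 8276 = -34129)
(267575 - X) + ((V - 1622969) - 1627744) = (267575 - 1*(-34129)) + ((-945081 - 1622969) - 1627744) = (267575 + 34129) + (-2568050 - 1627744) = 301704 - 4195794 = -3894090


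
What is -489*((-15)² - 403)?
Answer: 87042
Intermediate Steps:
-489*((-15)² - 403) = -489*(225 - 403) = -489*(-178) = 87042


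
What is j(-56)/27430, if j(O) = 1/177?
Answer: 1/4855110 ≈ 2.0597e-7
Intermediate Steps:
j(O) = 1/177
j(-56)/27430 = (1/177)/27430 = (1/177)*(1/27430) = 1/4855110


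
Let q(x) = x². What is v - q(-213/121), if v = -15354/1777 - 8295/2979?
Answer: -375217859216/25834937601 ≈ -14.524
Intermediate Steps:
v = -20159927/1764561 (v = -15354*1/1777 - 8295*1/2979 = -15354/1777 - 2765/993 = -20159927/1764561 ≈ -11.425)
v - q(-213/121) = -20159927/1764561 - (-213/121)² = -20159927/1764561 - 1*45369/14641 = -20159927/1764561 - 45369/14641 = -375217859216/25834937601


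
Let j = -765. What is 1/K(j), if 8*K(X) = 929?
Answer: 8/929 ≈ 0.0086114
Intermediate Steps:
K(X) = 929/8 (K(X) = (⅛)*929 = 929/8)
1/K(j) = 1/(929/8) = 8/929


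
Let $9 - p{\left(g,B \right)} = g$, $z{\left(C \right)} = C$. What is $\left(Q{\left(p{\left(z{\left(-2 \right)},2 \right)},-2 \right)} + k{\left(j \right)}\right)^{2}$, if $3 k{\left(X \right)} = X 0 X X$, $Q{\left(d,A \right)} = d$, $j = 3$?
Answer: $121$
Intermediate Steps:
$p{\left(g,B \right)} = 9 - g$
$k{\left(X \right)} = 0$ ($k{\left(X \right)} = \frac{X 0 X X}{3} = \frac{0 X X}{3} = \frac{0 X}{3} = \frac{1}{3} \cdot 0 = 0$)
$\left(Q{\left(p{\left(z{\left(-2 \right)},2 \right)},-2 \right)} + k{\left(j \right)}\right)^{2} = \left(\left(9 - -2\right) + 0\right)^{2} = \left(\left(9 + 2\right) + 0\right)^{2} = \left(11 + 0\right)^{2} = 11^{2} = 121$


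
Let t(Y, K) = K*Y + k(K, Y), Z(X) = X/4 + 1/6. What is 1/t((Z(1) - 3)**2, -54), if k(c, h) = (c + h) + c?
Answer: -144/66485 ≈ -0.0021659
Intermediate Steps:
Z(X) = 1/6 + X/4 (Z(X) = X*(1/4) + 1*(1/6) = X/4 + 1/6 = 1/6 + X/4)
k(c, h) = h + 2*c
t(Y, K) = Y + 2*K + K*Y (t(Y, K) = K*Y + (Y + 2*K) = Y + 2*K + K*Y)
1/t((Z(1) - 3)**2, -54) = 1/(((1/6 + (1/4)*1) - 3)**2 + 2*(-54) - 54*((1/6 + (1/4)*1) - 3)**2) = 1/(((1/6 + 1/4) - 3)**2 - 108 - 54*((1/6 + 1/4) - 3)**2) = 1/((5/12 - 3)**2 - 108 - 54*(5/12 - 3)**2) = 1/((-31/12)**2 - 108 - 54*(-31/12)**2) = 1/(961/144 - 108 - 54*961/144) = 1/(961/144 - 108 - 2883/8) = 1/(-66485/144) = -144/66485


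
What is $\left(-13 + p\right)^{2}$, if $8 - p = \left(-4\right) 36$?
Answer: $19321$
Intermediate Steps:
$p = 152$ ($p = 8 - \left(-4\right) 36 = 8 - -144 = 8 + 144 = 152$)
$\left(-13 + p\right)^{2} = \left(-13 + 152\right)^{2} = 139^{2} = 19321$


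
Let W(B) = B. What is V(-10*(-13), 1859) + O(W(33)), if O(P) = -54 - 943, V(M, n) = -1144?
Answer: -2141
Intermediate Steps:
O(P) = -997
V(-10*(-13), 1859) + O(W(33)) = -1144 - 997 = -2141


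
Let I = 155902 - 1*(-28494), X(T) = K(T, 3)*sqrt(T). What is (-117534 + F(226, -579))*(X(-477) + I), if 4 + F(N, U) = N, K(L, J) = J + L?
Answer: -21631863552 + 166817664*I*sqrt(53) ≈ -2.1632e+10 + 1.2145e+9*I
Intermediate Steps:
F(N, U) = -4 + N
X(T) = sqrt(T)*(3 + T) (X(T) = (3 + T)*sqrt(T) = sqrt(T)*(3 + T))
I = 184396 (I = 155902 + 28494 = 184396)
(-117534 + F(226, -579))*(X(-477) + I) = (-117534 + (-4 + 226))*(sqrt(-477)*(3 - 477) + 184396) = (-117534 + 222)*((3*I*sqrt(53))*(-474) + 184396) = -117312*(-1422*I*sqrt(53) + 184396) = -117312*(184396 - 1422*I*sqrt(53)) = -21631863552 + 166817664*I*sqrt(53)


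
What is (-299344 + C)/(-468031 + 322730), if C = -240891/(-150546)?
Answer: 15021600311/7291494782 ≈ 2.0602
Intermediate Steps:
C = 80297/50182 (C = -240891*(-1)/150546 = -1*(-80297/50182) = 80297/50182 ≈ 1.6001)
(-299344 + C)/(-468031 + 322730) = (-299344 + 80297/50182)/(-468031 + 322730) = -15021600311/50182/(-145301) = -15021600311/50182*(-1/145301) = 15021600311/7291494782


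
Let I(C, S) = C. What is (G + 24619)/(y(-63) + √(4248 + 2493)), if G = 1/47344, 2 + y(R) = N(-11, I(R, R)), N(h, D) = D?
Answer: 75761525905/119117504 + 3496685811*√749/119117504 ≈ 1439.4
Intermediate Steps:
y(R) = -2 + R
G = 1/47344 ≈ 2.1122e-5
(G + 24619)/(y(-63) + √(4248 + 2493)) = (1/47344 + 24619)/((-2 - 63) + √(4248 + 2493)) = 1165561937/(47344*(-65 + √6741)) = 1165561937/(47344*(-65 + 3*√749))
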